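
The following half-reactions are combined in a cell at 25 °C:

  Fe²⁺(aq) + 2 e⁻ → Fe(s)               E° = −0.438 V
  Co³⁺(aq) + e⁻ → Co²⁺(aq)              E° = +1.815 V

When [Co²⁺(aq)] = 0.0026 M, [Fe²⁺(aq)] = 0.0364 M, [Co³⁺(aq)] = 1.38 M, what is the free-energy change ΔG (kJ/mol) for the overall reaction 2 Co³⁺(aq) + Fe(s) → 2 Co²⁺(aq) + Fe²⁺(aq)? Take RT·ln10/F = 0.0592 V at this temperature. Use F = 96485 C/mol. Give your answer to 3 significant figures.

With Co³⁺/Co²⁺ reduced at the cathode, E°cell = +1.815 − (−0.438) = +2.253 V and n = 2.
Here Q = ([Co²⁺(aq)]^2·[Fe²⁺(aq)]) / [Co³⁺(aq)]^2 = 1.29×10^−7 (log Q = −6.889), giving E = +2.253 − (0.0592/2)·(−6.889) = +2.4569 V.
Finally ΔG = −nFE = −(2)(96485 C/mol)(+2.4569 V) = −474 kJ/mol.

−474 kJ/mol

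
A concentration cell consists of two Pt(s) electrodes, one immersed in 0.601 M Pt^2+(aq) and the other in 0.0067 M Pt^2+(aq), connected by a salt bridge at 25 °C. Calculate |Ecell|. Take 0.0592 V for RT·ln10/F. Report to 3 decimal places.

For a concentration cell E°cell = 0, since both electrodes use the same couple.
The compartment with the higher Pt^2+(aq) concentration (0.601 M) acts as the cathode; ions are reduced there and produced at the dilute (0.0067 M) anode.
With n = 2, Ecell = −(0.0592/2)·log([dilute]/[conc]) = −(0.0592/2)·log(0.0067/0.601) = +0.058 V.

0.058 V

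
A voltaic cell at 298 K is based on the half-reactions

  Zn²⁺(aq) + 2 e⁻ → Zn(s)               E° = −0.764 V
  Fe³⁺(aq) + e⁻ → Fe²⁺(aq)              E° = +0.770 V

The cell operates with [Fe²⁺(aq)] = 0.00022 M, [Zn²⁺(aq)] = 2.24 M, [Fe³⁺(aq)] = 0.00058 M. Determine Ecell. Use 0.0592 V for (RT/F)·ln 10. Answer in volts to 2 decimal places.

+1.55 V

Fe³⁺/Fe²⁺ is reduced (cathode, E° = +0.770 V) and Zn²⁺/Zn is oxidized (anode).
E°cell = E°cat − E°an = +0.770 − (−0.764) = +1.534 V; n = 2.
Balancing gives 2 Fe³⁺(aq) + Zn(s) → 2 Fe²⁺(aq) + Zn²⁺(aq); hence Q = ([Fe²⁺(aq)]^2·[Zn²⁺(aq)]) / [Fe³⁺(aq)]^2 = 0.322 (log Q = −0.492).
Applying E = E° − (RT ln10/nF)·log Q gives +1.534 − (0.0592/2)(−0.492) = +1.55 V.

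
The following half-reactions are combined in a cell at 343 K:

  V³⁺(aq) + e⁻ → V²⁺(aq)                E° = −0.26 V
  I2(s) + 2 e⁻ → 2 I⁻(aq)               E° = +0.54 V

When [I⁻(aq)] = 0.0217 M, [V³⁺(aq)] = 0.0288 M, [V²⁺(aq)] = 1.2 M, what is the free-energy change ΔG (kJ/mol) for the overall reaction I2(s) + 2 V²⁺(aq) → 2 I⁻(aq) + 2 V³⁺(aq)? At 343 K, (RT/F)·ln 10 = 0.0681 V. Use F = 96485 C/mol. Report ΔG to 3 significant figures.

−198 kJ/mol

E°cell = +0.54 − (−0.26) = +0.80 V; the balanced reaction transfers n = 2 electrons.
The reaction quotient is ([I⁻(aq)]^2·[V³⁺(aq)]^2) / [V²⁺(aq)]^2 = 2.71×10^−7; by Nernst, E = +0.80 − (0.0681/2)(−6.567) = +1.0236 V.
Then ΔG = −nFE = −2 × 96485 × +1.0236 J/mol = −198 kJ/mol.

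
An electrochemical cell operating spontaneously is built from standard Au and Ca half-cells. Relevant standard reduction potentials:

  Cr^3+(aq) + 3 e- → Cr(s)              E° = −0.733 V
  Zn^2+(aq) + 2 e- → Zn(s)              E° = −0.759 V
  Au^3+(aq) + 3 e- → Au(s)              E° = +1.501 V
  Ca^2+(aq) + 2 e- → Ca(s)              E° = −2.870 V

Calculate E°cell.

+4.371 V

The Au³⁺/Au couple has the higher E°, so Au ion is reduced (cathode) and Ca is oxidized (anode).
E°cell = E°(cathode) − E°(anode) = +1.501 − (−2.870) = +4.371 V.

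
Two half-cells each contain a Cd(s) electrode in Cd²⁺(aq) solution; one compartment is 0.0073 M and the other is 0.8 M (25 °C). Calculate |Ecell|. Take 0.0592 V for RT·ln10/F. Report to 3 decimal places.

0.060 V

For a concentration cell E°cell = 0, since both electrodes use the same couple.
The compartment with the higher Cd²⁺(aq) concentration (0.8 M) acts as the cathode; ions are reduced there and produced at the dilute (0.0073 M) anode.
With n = 2, Ecell = −(0.0592/2)·log([dilute]/[conc]) = −(0.0592/2)·log(0.0073/0.8) = +0.060 V.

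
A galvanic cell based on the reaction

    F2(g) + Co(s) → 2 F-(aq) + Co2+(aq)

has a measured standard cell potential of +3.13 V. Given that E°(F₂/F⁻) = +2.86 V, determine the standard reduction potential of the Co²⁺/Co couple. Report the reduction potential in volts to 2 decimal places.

In the reaction as written the F₂/F⁻ couple is reduced (cathode) and Co²⁺/Co is oxidized (anode), so E°cell = E°(F₂/F⁻) − E°(Co²⁺/Co).
E°(Co²⁺/Co) = E°(cathode) − E°cell = +2.86 − (+3.13) = −0.27 V.

−0.27 V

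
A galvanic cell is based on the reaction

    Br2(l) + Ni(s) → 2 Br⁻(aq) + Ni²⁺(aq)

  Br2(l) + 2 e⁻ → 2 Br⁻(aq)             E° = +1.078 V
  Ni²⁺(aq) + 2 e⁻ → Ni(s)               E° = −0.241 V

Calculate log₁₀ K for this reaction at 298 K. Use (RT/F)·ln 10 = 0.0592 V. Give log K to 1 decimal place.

The Br₂/Br⁻ couple is reduced (cathode); E°cell = +1.078 − (−0.241) = +1.319 V with n = 2.
At equilibrium E = 0, so log K = nE°cell / 0.0592 = (2)(+1.319) / 0.0592 = 44.6.

log K = 44.6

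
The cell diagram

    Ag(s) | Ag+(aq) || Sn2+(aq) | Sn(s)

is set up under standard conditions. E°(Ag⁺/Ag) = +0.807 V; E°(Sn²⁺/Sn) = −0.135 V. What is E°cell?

−0.942 V

By convention the left-hand electrode in cell notation is the anode (oxidation) and the right-hand electrode is the cathode (reduction).
E°cell = E°(right) − E°(left) = −0.135 − (+0.807) = −0.942 V.
The negative sign shows that, as written, the cell would require an external voltage to drive the reaction.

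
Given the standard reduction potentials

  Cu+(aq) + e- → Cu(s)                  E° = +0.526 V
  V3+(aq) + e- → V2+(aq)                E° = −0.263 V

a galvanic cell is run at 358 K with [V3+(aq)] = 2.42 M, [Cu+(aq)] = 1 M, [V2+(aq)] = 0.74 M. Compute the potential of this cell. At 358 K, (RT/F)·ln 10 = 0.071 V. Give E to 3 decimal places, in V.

+0.752 V

The Cu⁺/Cu couple has the more positive E°, so it is the cathode; V³⁺/V²⁺ is the anode.
E°cell = E°cat − E°an = +0.526 − (−0.263) = +0.789 V; n = 1.
Balancing gives Cu+(aq) + V2+(aq) → Cu(s) + V3+(aq); hence Q = [V3+(aq)] / ([Cu+(aq)]·[V2+(aq)]) = 3.27 (log Q = 0.515).
E = E° − (0.071/n)·log Q = +0.789 − (0.071/1)(0.515) = +0.752 V.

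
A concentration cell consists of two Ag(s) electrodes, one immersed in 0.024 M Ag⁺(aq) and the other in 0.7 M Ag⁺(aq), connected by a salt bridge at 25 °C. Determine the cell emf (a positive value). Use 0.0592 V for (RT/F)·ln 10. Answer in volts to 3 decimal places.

For a concentration cell E°cell = 0, since both electrodes use the same couple.
The compartment with the higher Ag⁺(aq) concentration (0.7 M) acts as the cathode; ions are reduced there and produced at the dilute (0.024 M) anode.
With n = 1, Ecell = −(0.0592/1)·log([dilute]/[conc]) = −(0.0592/1)·log(0.024/0.7) = +0.087 V.

0.087 V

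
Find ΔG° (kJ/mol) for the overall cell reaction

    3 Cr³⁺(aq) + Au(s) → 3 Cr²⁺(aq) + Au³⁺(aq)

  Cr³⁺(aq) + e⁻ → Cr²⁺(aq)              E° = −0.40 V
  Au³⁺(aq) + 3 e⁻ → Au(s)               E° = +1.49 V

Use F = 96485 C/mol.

In the reaction as written Cr³⁺(aq) is reduced, so the Cr³⁺/Cr²⁺ couple is the cathode and Au³⁺/Au is the anode.
E°cell = −0.40 − (+1.49) = −1.89 V; balancing electrons gives n = 3.
ΔG° = −nFE°cell = −(3)(96485)(−1.89) J/mol = +547 kJ/mol.

+547 kJ/mol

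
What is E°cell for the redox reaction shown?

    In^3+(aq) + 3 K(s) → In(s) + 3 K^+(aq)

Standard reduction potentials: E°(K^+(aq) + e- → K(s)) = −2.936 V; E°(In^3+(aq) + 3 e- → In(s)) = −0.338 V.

+2.598 V

In the reaction as written, In^3+(aq) is reduced (cathode) and K^+(aq) is produced by oxidation at the anode.
E°cell = E°(cathode) − E°(anode) = −0.338 − (−2.936) = +2.598 V.
The positive value indicates the reaction is spontaneous as written.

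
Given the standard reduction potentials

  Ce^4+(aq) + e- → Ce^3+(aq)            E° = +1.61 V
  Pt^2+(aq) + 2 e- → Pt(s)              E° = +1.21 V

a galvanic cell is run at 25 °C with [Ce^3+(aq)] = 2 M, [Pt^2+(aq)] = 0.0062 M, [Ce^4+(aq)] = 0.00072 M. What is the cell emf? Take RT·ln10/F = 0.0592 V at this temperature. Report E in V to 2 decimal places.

The Ce⁴⁺/Ce³⁺ couple has the more positive E°, so it is the cathode; Pt²⁺/Pt is the anode.
The standard potential is +1.61 − (+1.21) = +0.40 V and the balanced reaction transfers n = 2 electrons.
Balancing gives 2 Ce^4+(aq) + Pt(s) → 2 Ce^3+(aq) + Pt^2+(aq); hence Q = ([Ce^3+(aq)]^2·[Pt^2+(aq)]) / [Ce^4+(aq)]^2 = 4.78×10^4 (log Q = 4.680).
By the Nernst equation, E = +0.40 − (0.0592/2)·(4.680) = +0.26 V.

+0.26 V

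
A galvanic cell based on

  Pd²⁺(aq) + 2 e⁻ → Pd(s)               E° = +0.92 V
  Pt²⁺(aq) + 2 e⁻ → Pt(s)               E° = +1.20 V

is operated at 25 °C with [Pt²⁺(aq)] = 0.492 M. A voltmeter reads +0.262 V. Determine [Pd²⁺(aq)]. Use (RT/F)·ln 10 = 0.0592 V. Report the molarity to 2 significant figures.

Pt²⁺/Pt is the cathode (higher E°); E°cell = +1.20 − (+0.92) = +0.28 V with n = 2.
Since E = E° − (0.0592/n)·log Q, log Q = n(E° − E)/0.0592 = 0.608.
For Pt²⁺(aq) + Pd(s) → Pt(s) + Pd²⁺(aq), the reaction quotient is Q = [Pd²⁺(aq)] / [Pt²⁺(aq)].
Isolating [Pd²⁺(aq)] in Q = 10^{0.608} yields log [Pd²⁺(aq)] = 0.300, i.e. 2.0 M.

2.0 M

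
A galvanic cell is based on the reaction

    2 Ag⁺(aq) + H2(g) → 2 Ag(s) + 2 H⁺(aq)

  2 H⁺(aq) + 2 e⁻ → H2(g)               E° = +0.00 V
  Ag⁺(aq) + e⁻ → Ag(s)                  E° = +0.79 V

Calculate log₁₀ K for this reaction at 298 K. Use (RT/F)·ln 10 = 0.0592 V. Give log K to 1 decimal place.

The Ag⁺/Ag couple is reduced (cathode); E°cell = +0.79 − (+0.00) = +0.79 V with n = 2.
At equilibrium E = 0, so log K = nE°cell / 0.0592 = (2)(+0.79) / 0.0592 = 26.7.

log K = 26.7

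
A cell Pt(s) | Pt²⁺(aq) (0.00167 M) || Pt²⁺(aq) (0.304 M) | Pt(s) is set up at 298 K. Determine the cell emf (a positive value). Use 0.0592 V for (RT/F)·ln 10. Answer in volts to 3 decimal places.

For a concentration cell E°cell = 0, since both electrodes use the same couple.
The compartment with the higher Pt²⁺(aq) concentration (0.304 M) acts as the cathode; ions are reduced there and produced at the dilute (0.00167 M) anode.
With n = 2, Ecell = −(0.0592/2)·log([dilute]/[conc]) = −(0.0592/2)·log(0.00167/0.304) = +0.067 V.

0.067 V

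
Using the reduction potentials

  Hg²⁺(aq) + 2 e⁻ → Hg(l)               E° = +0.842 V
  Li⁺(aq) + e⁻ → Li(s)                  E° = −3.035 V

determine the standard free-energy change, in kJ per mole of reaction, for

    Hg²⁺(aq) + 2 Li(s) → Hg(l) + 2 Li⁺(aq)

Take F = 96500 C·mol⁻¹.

−748 kJ/mol

In the reaction as written Hg²⁺(aq) is reduced, so the Hg²⁺/Hg couple is the cathode and Li⁺/Li is the anode.
E°cell = +0.842 − (−3.035) = +3.877 V; balancing electrons gives n = 2.
ΔG° = −nFE°cell = −(2)(96500)(+3.877) J/mol = −748 kJ/mol.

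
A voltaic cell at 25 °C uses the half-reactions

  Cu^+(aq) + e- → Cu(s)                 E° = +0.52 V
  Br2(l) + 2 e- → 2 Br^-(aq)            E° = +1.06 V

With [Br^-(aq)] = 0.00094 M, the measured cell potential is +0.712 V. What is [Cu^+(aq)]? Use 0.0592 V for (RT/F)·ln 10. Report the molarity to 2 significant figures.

1.3 M

With Br₂/Br⁻ at the cathode and Cu⁺/Cu at the anode, E°cell = +1.06 − (+0.52) = +0.54 V (n = 2).
Rearranging E = E° − (0.0592/n)·log Q gives log Q = 2(+0.54 − (+0.712))/0.0592 = −5.811.
The balanced reaction is Br2(l) + 2 Cu(s) → 2 Br^-(aq) + 2 Cu^+(aq), so Q = [Br^-(aq)]^2·[Cu^+(aq)]^2.
Solving for the unknown gives log [Cu^+(aq)] = 0.121, so [Cu^+(aq)] ≈ 1.3 M.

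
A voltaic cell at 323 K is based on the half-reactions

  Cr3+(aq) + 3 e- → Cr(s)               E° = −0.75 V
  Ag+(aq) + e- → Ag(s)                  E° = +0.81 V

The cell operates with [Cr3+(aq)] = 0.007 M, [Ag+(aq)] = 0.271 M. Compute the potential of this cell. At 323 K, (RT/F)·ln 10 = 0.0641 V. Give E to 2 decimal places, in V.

+1.57 V

Ag⁺/Ag is reduced (cathode, E° = +0.81 V) and Cr³⁺/Cr is oxidized (anode).
The standard potential is +0.81 − (−0.75) = +1.56 V and the balanced reaction transfers n = 3 electrons.
The balanced reaction is 3 Ag+(aq) + Cr(s) → 3 Ag(s) + Cr3+(aq), so Q = [Cr3+(aq)] / [Ag+(aq)]^3 = 0.352 and log Q = −0.454.
By the Nernst equation, E = +1.56 − (0.0641/3)·(−0.454) = +1.57 V.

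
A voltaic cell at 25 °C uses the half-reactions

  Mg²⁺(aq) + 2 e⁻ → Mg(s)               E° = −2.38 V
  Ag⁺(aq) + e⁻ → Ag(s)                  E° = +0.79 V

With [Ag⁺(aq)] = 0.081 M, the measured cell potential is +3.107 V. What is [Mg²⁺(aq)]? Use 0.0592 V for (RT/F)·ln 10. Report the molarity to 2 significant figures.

0.88 M

With Ag⁺/Ag at the cathode and Mg²⁺/Mg at the anode, E°cell = +0.79 − (−2.38) = +3.17 V (n = 2).
Since E = E° − (0.0592/n)·log Q, log Q = n(E° − E)/0.0592 = 2.128.
Balancing electrons gives 2 Ag⁺(aq) + Mg(s) → 2 Ag(s) + Mg²⁺(aq); thus Q = [Mg²⁺(aq)] / [Ag⁺(aq)]^2.
Substituting the known concentrations and solving, log [Mg²⁺(aq)] = −0.055 and [Mg²⁺(aq)] = 0.88 M.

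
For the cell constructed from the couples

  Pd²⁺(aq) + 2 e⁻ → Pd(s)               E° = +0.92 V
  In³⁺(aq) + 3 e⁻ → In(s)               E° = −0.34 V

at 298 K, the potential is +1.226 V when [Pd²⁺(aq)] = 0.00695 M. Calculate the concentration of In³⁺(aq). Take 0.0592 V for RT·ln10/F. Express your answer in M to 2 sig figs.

With Pd²⁺/Pd at the cathode and In³⁺/In at the anode, E°cell = +0.92 − (−0.34) = +1.26 V (n = 6).
Since E = E° − (0.0592/n)·log Q, log Q = n(E° − E)/0.0592 = 3.446.
The balanced reaction is 3 Pd²⁺(aq) + 2 In(s) → 3 Pd(s) + 2 In³⁺(aq), so Q = [In³⁺(aq)]^2 / [Pd²⁺(aq)]^3.
Solving for the unknown gives log [In³⁺(aq)] = −1.514, so [In³⁺(aq)] ≈ 0.031 M.

0.031 M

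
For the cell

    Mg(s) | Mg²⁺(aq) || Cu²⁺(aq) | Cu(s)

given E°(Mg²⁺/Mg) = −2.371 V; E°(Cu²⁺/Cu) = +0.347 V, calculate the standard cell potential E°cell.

By convention the left-hand electrode in cell notation is the anode (oxidation) and the right-hand electrode is the cathode (reduction).
E°cell = E°(right) − E°(left) = +0.347 − (−2.371) = +2.718 V.

+2.718 V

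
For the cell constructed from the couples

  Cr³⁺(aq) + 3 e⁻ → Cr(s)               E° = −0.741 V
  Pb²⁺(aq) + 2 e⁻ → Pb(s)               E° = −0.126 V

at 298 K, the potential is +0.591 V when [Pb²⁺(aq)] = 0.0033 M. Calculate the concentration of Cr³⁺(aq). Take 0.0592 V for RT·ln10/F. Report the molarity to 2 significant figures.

0.0031 M

With Pb²⁺/Pb at the cathode and Cr³⁺/Cr at the anode, E°cell = −0.126 − (−0.741) = +0.615 V (n = 6).
Since E = E° − (0.0592/n)·log Q, log Q = n(E° − E)/0.0592 = 2.432.
For 3 Pb²⁺(aq) + 2 Cr(s) → 3 Pb(s) + 2 Cr³⁺(aq), the reaction quotient is Q = [Cr³⁺(aq)]^2 / [Pb²⁺(aq)]^3.
Isolating [Cr³⁺(aq)] in Q = 10^{2.432} yields log [Cr³⁺(aq)] = −2.506, i.e. 0.0031 M.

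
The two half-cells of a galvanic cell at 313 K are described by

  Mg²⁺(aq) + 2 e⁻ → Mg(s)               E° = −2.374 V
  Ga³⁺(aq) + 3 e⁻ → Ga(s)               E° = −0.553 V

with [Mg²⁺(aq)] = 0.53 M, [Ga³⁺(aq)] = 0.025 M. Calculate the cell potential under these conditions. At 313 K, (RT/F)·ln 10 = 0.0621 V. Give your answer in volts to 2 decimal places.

Ga³⁺/Ga is reduced (cathode, E° = −0.553 V) and Mg²⁺/Mg is oxidized (anode).
The standard potential is −0.553 − (−2.374) = +1.821 V and the balanced reaction transfers n = 6 electrons.
For the overall reaction 2 Ga³⁺(aq) + 3 Mg(s) → 2 Ga(s) + 3 Mg²⁺(aq), Q = [Mg²⁺(aq)]^3 / [Ga³⁺(aq)]^2 = 238, giving log Q = 2.377.
By the Nernst equation, E = +1.821 − (0.0621/6)·(2.377) = +1.80 V.

+1.80 V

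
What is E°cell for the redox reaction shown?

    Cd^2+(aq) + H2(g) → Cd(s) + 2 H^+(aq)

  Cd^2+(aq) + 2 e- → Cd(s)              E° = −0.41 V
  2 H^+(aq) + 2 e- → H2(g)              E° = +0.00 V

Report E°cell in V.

Cd^2+(aq) gains electrons, so the Cd²⁺/Cd couple is the cathode; the 2H⁺/H₂ couple is the anode.
E°cell = E°(cathode) − E°(anode) = −0.41 − (+0.00) = −0.41 V.

−0.41 V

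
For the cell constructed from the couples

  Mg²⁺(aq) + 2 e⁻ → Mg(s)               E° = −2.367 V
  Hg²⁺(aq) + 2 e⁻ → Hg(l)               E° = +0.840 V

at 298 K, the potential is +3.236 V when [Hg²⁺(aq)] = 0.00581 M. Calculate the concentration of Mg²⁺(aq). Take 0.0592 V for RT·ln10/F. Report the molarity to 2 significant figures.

Hg²⁺/Hg is the cathode (higher E°); E°cell = +0.840 − (−2.367) = +3.207 V with n = 2.
Rearranging E = E° − (0.0592/n)·log Q gives log Q = 2(+3.207 − (+3.236))/0.0592 = −0.980.
The balanced reaction is Hg²⁺(aq) + Mg(s) → Hg(l) + Mg²⁺(aq), so Q = [Mg²⁺(aq)] / [Hg²⁺(aq)].
Isolating [Mg²⁺(aq)] in Q = 10^{−0.980} yields log [Mg²⁺(aq)] = −3.216, i.e. 0.00061 M.

0.00061 M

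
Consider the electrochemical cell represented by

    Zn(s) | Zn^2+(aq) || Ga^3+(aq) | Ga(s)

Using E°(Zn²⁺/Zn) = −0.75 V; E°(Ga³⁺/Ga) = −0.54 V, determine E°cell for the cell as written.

By convention the left-hand electrode in cell notation is the anode (oxidation) and the right-hand electrode is the cathode (reduction).
E°cell = E°(right) − E°(left) = −0.54 − (−0.75) = +0.21 V.

+0.21 V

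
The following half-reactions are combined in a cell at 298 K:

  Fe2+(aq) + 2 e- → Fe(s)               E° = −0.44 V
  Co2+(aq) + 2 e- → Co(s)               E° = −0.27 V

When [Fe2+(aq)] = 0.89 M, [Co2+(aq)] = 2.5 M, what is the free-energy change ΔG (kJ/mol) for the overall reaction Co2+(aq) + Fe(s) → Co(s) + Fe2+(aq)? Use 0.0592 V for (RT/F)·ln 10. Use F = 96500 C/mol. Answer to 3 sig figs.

−35.4 kJ/mol

With Co²⁺/Co reduced at the cathode, E°cell = −0.27 − (−0.44) = +0.17 V and n = 2.
Q = [Fe2+(aq)] / [Co2+(aq)] = 0.356, so log Q = −0.449 and E = +0.17 − (0.0592/2)(−0.449) = +0.1833 V.
Finally ΔG = −nFE = −(2)(96500 C/mol)(+0.1833 V) = −35.4 kJ/mol.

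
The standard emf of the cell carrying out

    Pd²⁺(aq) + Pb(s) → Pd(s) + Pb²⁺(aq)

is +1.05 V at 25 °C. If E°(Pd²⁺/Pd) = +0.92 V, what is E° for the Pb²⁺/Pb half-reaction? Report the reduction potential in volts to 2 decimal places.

−0.13 V

In the reaction as written the Pd²⁺/Pd couple is reduced (cathode) and Pb²⁺/Pb is oxidized (anode), so E°cell = E°(Pd²⁺/Pd) − E°(Pb²⁺/Pb).
E°(Pb²⁺/Pb) = E°(cathode) − E°cell = +0.92 − (+1.05) = −0.13 V.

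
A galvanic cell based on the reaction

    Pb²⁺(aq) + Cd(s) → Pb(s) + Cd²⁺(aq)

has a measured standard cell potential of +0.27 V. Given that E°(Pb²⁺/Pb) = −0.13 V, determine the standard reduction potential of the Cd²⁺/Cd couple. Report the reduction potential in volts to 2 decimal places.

In the reaction as written the Pb²⁺/Pb couple is reduced (cathode) and Cd²⁺/Cd is oxidized (anode), so E°cell = E°(Pb²⁺/Pb) − E°(Cd²⁺/Cd).
E°(Cd²⁺/Cd) = E°(cathode) − E°cell = −0.13 − (+0.27) = −0.40 V.

−0.40 V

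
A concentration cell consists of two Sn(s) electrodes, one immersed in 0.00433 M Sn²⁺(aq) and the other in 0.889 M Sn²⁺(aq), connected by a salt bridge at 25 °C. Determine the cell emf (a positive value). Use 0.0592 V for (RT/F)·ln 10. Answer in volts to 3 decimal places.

For a concentration cell E°cell = 0, since both electrodes use the same couple.
The compartment with the higher Sn²⁺(aq) concentration (0.889 M) acts as the cathode; ions are reduced there and produced at the dilute (0.00433 M) anode.
With n = 2, Ecell = −(0.0592/2)·log([dilute]/[conc]) = −(0.0592/2)·log(0.00433/0.889) = +0.068 V.

0.068 V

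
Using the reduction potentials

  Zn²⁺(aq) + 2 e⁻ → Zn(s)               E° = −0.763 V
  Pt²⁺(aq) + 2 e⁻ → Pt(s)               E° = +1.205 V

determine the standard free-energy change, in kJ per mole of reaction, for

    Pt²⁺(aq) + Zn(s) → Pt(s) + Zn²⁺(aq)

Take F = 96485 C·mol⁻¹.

In the reaction as written Pt²⁺(aq) is reduced, so the Pt²⁺/Pt couple is the cathode and Zn²⁺/Zn is the anode.
E°cell = +1.205 − (−0.763) = +1.968 V; balancing electrons gives n = 2.
ΔG° = −nFE°cell = −(2)(96485)(+1.968) J/mol = −380 kJ/mol.

−380 kJ/mol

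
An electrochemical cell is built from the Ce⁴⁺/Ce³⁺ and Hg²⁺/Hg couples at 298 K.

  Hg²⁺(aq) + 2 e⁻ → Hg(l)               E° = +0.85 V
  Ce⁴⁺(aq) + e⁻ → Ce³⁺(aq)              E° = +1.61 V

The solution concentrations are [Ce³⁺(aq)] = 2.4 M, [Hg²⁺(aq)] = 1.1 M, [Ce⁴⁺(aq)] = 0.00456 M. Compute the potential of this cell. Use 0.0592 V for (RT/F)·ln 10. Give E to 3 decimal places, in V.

+0.598 V

Since E°(Ce⁴⁺/Ce³⁺) > E°(Hg²⁺/Hg), Ce⁴⁺/Ce³⁺ serves as the cathode.
The standard potential is +1.61 − (+0.85) = +0.76 V and the balanced reaction transfers n = 2 electrons.
Balancing gives 2 Ce⁴⁺(aq) + Hg(l) → 2 Ce³⁺(aq) + Hg²⁺(aq); hence Q = ([Ce³⁺(aq)]^2·[Hg²⁺(aq)]) / [Ce⁴⁺(aq)]^2 = 3.05×10^5 (log Q = 5.484).
Applying E = E° − (RT ln10/nF)·log Q gives +0.76 − (0.0592/2)(5.484) = +0.598 V.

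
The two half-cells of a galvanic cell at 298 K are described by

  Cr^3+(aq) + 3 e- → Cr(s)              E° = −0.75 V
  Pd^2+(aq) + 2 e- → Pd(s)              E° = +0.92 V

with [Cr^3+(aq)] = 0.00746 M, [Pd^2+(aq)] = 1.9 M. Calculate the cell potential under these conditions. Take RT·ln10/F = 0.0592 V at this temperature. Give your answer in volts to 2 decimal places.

+1.72 V

The Pd²⁺/Pd couple has the more positive E°, so it is the cathode; Cr³⁺/Cr is the anode.
The standard potential is +0.92 − (−0.75) = +1.67 V and the balanced reaction transfers n = 6 electrons.
The balanced reaction is 3 Pd^2+(aq) + 2 Cr(s) → 3 Pd(s) + 2 Cr^3+(aq), so Q = [Cr^3+(aq)]^2 / [Pd^2+(aq)]^3 = 8.11×10^−6 and log Q = −5.091.
E = E° − (0.0592/n)·log Q = +1.67 − (0.0592/6)(−5.091) = +1.72 V.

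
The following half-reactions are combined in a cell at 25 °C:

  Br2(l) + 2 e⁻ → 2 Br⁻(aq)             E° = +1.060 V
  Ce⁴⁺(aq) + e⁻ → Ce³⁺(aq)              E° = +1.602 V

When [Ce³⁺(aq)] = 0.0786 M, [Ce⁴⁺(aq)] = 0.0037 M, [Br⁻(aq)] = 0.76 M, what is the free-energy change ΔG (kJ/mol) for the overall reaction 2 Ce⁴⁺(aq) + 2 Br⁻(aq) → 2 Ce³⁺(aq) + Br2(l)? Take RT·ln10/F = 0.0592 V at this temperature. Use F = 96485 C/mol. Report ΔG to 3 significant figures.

−88.1 kJ/mol

E°cell = +1.602 − (+1.060) = +0.542 V; the balanced reaction transfers n = 2 electrons.
Q = [Ce³⁺(aq)]^2 / ([Ce⁴⁺(aq)]^2·[Br⁻(aq)]^2) = 781, so log Q = 2.893 and E = +0.542 − (0.0592/2)(2.893) = +0.4564 V.
ΔG = −nFE = −(2)(96485)(+0.4564) J/mol = −88.1 kJ/mol.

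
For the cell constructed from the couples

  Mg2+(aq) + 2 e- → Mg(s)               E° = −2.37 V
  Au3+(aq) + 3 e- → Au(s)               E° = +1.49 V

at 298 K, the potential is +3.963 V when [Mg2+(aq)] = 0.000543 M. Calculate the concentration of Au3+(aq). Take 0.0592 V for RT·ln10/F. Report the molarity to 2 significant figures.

2.1 M

The Au³⁺/Au couple has the larger reduction potential, so it is the cathode: E°cell = +1.49 − (−2.37) = +3.86 V and n = 6.
Rearranging E = E° − (0.0592/n)·log Q gives log Q = 6(+3.86 − (+3.963))/0.0592 = −10.439.
Balancing electrons gives 2 Au3+(aq) + 3 Mg(s) → 2 Au(s) + 3 Mg2+(aq); thus Q = [Mg2+(aq)]^3 / [Au3+(aq)]^2.
Substituting the known concentrations and solving, log [Au3+(aq)] = 0.322 and [Au3+(aq)] = 2.1 M.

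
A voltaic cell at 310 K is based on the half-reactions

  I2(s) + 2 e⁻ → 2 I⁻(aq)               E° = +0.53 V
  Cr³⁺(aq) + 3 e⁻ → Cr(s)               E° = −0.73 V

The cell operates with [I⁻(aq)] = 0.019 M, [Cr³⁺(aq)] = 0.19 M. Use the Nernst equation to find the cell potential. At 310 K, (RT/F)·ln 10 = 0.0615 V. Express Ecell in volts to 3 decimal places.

+1.381 V

Since E°(I₂/I⁻) > E°(Cr³⁺/Cr), I₂/I⁻ serves as the cathode.
E°cell = E°cat − E°an = +0.53 − (−0.73) = +1.26 V; n = 6.
For the overall reaction 3 I2(s) + 2 Cr(s) → 6 I⁻(aq) + 2 Cr³⁺(aq), Q = [I⁻(aq)]^6·[Cr³⁺(aq)]^2 = 1.7×10^−12, giving log Q = −11.770.
Applying E = E° − (RT ln10/nF)·log Q gives +1.26 − (0.0615/6)(−11.770) = +1.381 V.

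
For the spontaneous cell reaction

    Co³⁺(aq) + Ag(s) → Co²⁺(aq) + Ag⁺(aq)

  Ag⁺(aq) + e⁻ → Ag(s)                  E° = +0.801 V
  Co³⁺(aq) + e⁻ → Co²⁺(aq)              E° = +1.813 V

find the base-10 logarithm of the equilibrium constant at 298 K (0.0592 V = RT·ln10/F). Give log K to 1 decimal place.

log K = 17.1

The Co³⁺/Co²⁺ couple is reduced (cathode); E°cell = +1.813 − (+0.801) = +1.012 V with n = 1.
At equilibrium E = 0, so log K = nE°cell / 0.0592 = (1)(+1.012) / 0.0592 = 17.1.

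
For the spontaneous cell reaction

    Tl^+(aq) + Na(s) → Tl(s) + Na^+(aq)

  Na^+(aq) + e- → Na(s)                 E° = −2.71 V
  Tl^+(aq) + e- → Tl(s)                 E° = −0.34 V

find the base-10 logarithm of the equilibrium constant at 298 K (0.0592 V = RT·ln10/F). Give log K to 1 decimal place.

The Tl⁺/Tl couple is reduced (cathode); E°cell = −0.34 − (−2.71) = +2.37 V with n = 1.
At equilibrium E = 0, so log K = nE°cell / 0.0592 = (1)(+2.37) / 0.0592 = 40.0.

log K = 40.0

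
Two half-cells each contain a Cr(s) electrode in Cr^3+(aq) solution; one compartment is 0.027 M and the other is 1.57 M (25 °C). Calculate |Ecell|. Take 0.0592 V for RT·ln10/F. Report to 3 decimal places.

For a concentration cell E°cell = 0, since both electrodes use the same couple.
The compartment with the higher Cr^3+(aq) concentration (1.57 M) acts as the cathode; ions are reduced there and produced at the dilute (0.027 M) anode.
With n = 3, Ecell = −(0.0592/3)·log([dilute]/[conc]) = −(0.0592/3)·log(0.027/1.57) = +0.035 V.

0.035 V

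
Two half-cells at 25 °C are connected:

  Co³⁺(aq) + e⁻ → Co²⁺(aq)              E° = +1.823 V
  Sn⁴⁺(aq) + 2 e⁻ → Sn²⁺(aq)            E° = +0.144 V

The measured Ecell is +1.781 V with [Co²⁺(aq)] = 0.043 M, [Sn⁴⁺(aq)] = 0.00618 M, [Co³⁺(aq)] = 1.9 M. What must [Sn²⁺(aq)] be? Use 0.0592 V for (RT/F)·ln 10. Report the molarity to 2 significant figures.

0.0088 M

The Co³⁺/Co²⁺ couple has the larger reduction potential, so it is the cathode: E°cell = +1.823 − (+0.144) = +1.679 V and n = 2.
From the Nernst equation, log Q = n(E° − E)/0.0592 = 2·(+1.679 − (+1.781))/0.0592 = −3.446.
For 2 Co³⁺(aq) + Sn²⁺(aq) → 2 Co²⁺(aq) + Sn⁴⁺(aq), the reaction quotient is Q = ([Co²⁺(aq)]^2·[Sn⁴⁺(aq)]) / ([Co³⁺(aq)]^2·[Sn²⁺(aq)]).
Solving for the unknown gives log [Sn²⁺(aq)] = −2.054, so [Sn²⁺(aq)] ≈ 0.0088 M.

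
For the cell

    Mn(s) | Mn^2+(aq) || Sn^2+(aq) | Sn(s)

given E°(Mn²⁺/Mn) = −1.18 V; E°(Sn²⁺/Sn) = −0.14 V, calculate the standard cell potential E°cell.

+1.04 V

By convention the left-hand electrode in cell notation is the anode (oxidation) and the right-hand electrode is the cathode (reduction).
E°cell = E°(right) − E°(left) = −0.14 − (−1.18) = +1.04 V.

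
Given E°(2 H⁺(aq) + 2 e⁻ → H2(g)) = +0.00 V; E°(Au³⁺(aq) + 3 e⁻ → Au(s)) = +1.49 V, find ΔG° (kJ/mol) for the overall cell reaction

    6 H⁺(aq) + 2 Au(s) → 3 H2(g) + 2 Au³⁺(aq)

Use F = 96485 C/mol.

+863 kJ/mol

In the reaction as written H⁺(aq) is reduced, so the 2H⁺/H₂ couple is the cathode and Au³⁺/Au is the anode.
E°cell = +0.00 − (+1.49) = −1.49 V; balancing electrons gives n = 6.
ΔG° = −nFE°cell = −(6)(96485)(−1.49) J/mol = +863 kJ/mol.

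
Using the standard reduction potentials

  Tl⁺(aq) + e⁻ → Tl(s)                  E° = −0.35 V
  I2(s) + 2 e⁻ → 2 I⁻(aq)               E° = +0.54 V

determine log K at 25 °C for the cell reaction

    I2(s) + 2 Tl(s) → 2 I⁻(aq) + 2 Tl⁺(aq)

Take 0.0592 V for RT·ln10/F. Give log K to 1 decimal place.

log K = 30.1

The I₂/I⁻ couple is reduced (cathode); E°cell = +0.54 − (−0.35) = +0.89 V with n = 2.
At equilibrium E = 0, so log K = nE°cell / 0.0592 = (2)(+0.89) / 0.0592 = 30.1.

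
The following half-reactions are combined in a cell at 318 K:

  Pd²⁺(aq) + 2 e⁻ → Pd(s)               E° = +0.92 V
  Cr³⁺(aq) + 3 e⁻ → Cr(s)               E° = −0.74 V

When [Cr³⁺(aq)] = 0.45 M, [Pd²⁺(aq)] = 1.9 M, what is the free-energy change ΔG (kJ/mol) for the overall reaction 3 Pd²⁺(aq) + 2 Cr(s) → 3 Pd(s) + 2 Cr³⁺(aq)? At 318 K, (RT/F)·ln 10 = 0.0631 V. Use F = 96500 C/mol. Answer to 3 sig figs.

With Pd²⁺/Pd reduced at the cathode, E°cell = +0.92 − (−0.74) = +1.66 V and n = 6.
The reaction quotient is [Cr³⁺(aq)]^2 / [Pd²⁺(aq)]^3 = 0.0295; by Nernst, E = +1.66 − (0.0631/6)(−1.530) = +1.6761 V.
Then ΔG = −nFE = −6 × 96500 × +1.6761 J/mol = −970 kJ/mol.

−970 kJ/mol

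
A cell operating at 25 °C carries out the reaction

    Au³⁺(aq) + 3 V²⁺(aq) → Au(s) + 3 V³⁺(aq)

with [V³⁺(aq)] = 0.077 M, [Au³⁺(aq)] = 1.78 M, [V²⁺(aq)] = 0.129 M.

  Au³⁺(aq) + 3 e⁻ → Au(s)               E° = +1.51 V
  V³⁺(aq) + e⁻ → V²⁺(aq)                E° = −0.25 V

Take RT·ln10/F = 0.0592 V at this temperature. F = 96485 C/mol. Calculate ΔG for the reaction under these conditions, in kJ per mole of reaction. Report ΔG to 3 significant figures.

−515 kJ/mol

E°cell = +1.51 − (−0.25) = +1.76 V; the balanced reaction transfers n = 3 electrons.
The reaction quotient is [V³⁺(aq)]^3 / ([Au³⁺(aq)]·[V²⁺(aq)]^3) = 0.119; by Nernst, E = +1.76 − (0.0592/3)(−0.923) = +1.7782 V.
Then ΔG = −nFE = −3 × 96485 × +1.7782 J/mol = −515 kJ/mol.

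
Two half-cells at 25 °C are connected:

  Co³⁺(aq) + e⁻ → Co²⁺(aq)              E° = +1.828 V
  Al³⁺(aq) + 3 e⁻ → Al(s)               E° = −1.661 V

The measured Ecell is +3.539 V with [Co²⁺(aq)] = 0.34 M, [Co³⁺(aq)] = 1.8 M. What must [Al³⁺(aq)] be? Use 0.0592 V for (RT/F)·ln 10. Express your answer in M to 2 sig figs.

The Co³⁺/Co²⁺ couple has the larger reduction potential, so it is the cathode: E°cell = +1.828 − (−1.661) = +3.489 V and n = 3.
Rearranging E = E° − (0.0592/n)·log Q gives log Q = 3(+3.489 − (+3.539))/0.0592 = −2.534.
Balancing electrons gives 3 Co³⁺(aq) + Al(s) → 3 Co²⁺(aq) + Al³⁺(aq); thus Q = ([Co²⁺(aq)]^3·[Al³⁺(aq)]) / [Co³⁺(aq)]^3.
Solving for the unknown gives log [Al³⁺(aq)] = −0.363, so [Al³⁺(aq)] ≈ 0.43 M.

0.43 M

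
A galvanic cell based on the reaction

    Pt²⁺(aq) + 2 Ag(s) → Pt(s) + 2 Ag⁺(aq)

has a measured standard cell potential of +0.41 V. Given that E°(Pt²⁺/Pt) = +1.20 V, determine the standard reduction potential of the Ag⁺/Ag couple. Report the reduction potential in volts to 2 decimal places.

+0.79 V

In the reaction as written the Pt²⁺/Pt couple is reduced (cathode) and Ag⁺/Ag is oxidized (anode), so E°cell = E°(Pt²⁺/Pt) − E°(Ag⁺/Ag).
E°(Ag⁺/Ag) = E°(cathode) − E°cell = +1.20 − (+0.41) = +0.79 V.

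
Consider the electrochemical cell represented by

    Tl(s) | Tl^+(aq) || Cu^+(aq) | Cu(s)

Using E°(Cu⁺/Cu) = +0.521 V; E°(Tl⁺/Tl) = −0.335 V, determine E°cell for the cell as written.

By convention the left-hand electrode in cell notation is the anode (oxidation) and the right-hand electrode is the cathode (reduction).
E°cell = E°(right) − E°(left) = +0.521 − (−0.335) = +0.856 V.

+0.856 V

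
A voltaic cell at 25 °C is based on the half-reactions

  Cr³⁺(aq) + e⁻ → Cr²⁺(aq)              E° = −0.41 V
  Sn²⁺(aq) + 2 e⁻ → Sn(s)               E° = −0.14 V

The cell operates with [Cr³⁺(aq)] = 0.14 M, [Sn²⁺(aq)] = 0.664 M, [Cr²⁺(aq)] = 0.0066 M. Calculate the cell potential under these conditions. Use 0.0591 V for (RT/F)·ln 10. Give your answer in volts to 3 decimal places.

+0.186 V

Sn²⁺/Sn is reduced (cathode, E° = −0.14 V) and Cr³⁺/Cr²⁺ is oxidized (anode).
The standard potential is −0.14 − (−0.41) = +0.27 V and the balanced reaction transfers n = 2 electrons.
The balanced reaction is Sn²⁺(aq) + 2 Cr²⁺(aq) → Sn(s) + 2 Cr³⁺(aq), so Q = [Cr³⁺(aq)]^2 / ([Sn²⁺(aq)]·[Cr²⁺(aq)]^2) = 678 and log Q = 2.831.
By the Nernst equation, E = +0.27 − (0.0591/2)·(2.831) = +0.186 V.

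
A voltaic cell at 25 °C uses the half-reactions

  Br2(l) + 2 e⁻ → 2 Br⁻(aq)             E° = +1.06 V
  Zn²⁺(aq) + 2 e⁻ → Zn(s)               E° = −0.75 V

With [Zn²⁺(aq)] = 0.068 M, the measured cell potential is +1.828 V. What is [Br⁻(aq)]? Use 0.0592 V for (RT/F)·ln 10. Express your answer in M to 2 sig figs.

1.9 M

Br₂/Br⁻ is the cathode (higher E°); E°cell = +1.06 − (−0.75) = +1.81 V with n = 2.
From the Nernst equation, log Q = n(E° − E)/0.0592 = 2·(+1.81 − (+1.828))/0.0592 = −0.608.
Balancing electrons gives Br2(l) + Zn(s) → 2 Br⁻(aq) + Zn²⁺(aq); thus Q = [Br⁻(aq)]^2·[Zn²⁺(aq)].
Substituting the known concentrations and solving, log [Br⁻(aq)] = 0.280 and [Br⁻(aq)] = 1.9 M.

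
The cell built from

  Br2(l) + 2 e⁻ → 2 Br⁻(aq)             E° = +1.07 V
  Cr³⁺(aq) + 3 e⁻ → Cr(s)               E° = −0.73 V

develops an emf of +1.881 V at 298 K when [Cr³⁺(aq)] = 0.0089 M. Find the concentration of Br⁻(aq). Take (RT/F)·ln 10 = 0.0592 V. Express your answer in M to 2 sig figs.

0.21 M

Br₂/Br⁻ is the cathode (higher E°); E°cell = +1.07 − (−0.73) = +1.80 V with n = 6.
From the Nernst equation, log Q = n(E° − E)/0.0592 = 6·(+1.80 − (+1.881))/0.0592 = −8.209.
Balancing electrons gives 3 Br2(l) + 2 Cr(s) → 6 Br⁻(aq) + 2 Cr³⁺(aq); thus Q = [Br⁻(aq)]^6·[Cr³⁺(aq)]^2.
Substituting the known concentrations and solving, log [Br⁻(aq)] = −0.685 and [Br⁻(aq)] = 0.21 M.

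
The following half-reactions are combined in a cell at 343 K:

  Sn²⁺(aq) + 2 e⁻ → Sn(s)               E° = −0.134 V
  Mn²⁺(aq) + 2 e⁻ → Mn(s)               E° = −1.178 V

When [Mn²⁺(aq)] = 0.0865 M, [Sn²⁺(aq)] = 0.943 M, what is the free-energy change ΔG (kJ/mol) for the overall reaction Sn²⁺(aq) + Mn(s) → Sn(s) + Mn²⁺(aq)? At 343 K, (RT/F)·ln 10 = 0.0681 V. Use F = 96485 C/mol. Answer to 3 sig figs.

−208 kJ/mol

With Sn²⁺/Sn reduced at the cathode, E°cell = −0.134 − (−1.178) = +1.044 V and n = 2.
Q = [Mn²⁺(aq)] / [Sn²⁺(aq)] = 0.0917, so log Q = −1.037 and E = +1.044 − (0.0681/2)(−1.037) = +1.0793 V.
ΔG = −nFE = −(2)(96485)(+1.0793) J/mol = −208 kJ/mol.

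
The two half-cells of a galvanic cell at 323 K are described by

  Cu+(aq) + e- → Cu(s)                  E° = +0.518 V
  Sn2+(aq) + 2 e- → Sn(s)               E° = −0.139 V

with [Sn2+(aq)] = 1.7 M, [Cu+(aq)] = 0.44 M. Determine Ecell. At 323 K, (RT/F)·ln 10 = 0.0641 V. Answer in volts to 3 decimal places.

Cu⁺/Cu is reduced (cathode, E° = +0.518 V) and Sn²⁺/Sn is oxidized (anode).
The standard potential is +0.518 − (−0.139) = +0.657 V and the balanced reaction transfers n = 2 electrons.
Balancing gives 2 Cu+(aq) + Sn(s) → 2 Cu(s) + Sn2+(aq); hence Q = [Sn2+(aq)] / [Cu+(aq)]^2 = 8.78 (log Q = 0.944).
E = E° − (0.0641/n)·log Q = +0.657 − (0.0641/2)(0.944) = +0.627 V.

+0.627 V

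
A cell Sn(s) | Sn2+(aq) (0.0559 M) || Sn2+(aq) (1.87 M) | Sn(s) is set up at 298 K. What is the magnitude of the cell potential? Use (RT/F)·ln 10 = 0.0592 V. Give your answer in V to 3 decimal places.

For a concentration cell E°cell = 0, since both electrodes use the same couple.
The compartment with the higher Sn2+(aq) concentration (1.87 M) acts as the cathode; ions are reduced there and produced at the dilute (0.0559 M) anode.
With n = 2, Ecell = −(0.0592/2)·log([dilute]/[conc]) = −(0.0592/2)·log(0.0559/1.87) = +0.045 V.

0.045 V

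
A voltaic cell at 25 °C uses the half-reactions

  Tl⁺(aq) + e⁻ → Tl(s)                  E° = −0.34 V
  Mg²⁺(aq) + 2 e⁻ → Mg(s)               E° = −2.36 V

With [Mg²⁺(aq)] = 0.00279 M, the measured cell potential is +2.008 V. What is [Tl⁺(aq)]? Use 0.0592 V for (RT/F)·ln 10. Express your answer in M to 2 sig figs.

Tl⁺/Tl is the cathode (higher E°); E°cell = −0.34 − (−2.36) = +2.02 V with n = 2.
Rearranging E = E° − (0.0592/n)·log Q gives log Q = 2(+2.02 − (+2.008))/0.0592 = 0.405.
For 2 Tl⁺(aq) + Mg(s) → 2 Tl(s) + Mg²⁺(aq), the reaction quotient is Q = [Mg²⁺(aq)] / [Tl⁺(aq)]^2.
Substituting the known concentrations and solving, log [Tl⁺(aq)] = −1.480 and [Tl⁺(aq)] = 0.033 M.

0.033 M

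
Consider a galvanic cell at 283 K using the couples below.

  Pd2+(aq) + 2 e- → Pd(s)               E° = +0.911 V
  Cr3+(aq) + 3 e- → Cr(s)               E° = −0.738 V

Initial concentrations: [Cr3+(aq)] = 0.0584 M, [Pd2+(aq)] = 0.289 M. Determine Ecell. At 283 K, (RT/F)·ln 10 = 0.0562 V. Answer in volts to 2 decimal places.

Since E°(Pd²⁺/Pd) > E°(Cr³⁺/Cr), Pd²⁺/Pd serves as the cathode.
E°cell = E°cat − E°an = +0.911 − (−0.738) = +1.649 V; n = 6.
For the overall reaction 3 Pd2+(aq) + 2 Cr(s) → 3 Pd(s) + 2 Cr3+(aq), Q = [Cr3+(aq)]^2 / [Pd2+(aq)]^3 = 0.141, giving log Q = −0.850.
Applying E = E° − (RT ln10/nF)·log Q gives +1.649 − (0.0562/6)(−0.850) = +1.66 V.

+1.66 V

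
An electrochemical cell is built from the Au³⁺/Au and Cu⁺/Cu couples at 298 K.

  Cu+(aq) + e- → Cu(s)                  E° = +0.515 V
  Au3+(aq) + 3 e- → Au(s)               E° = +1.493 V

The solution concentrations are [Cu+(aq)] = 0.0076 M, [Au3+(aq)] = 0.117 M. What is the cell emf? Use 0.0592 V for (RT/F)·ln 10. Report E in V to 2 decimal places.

Au³⁺/Au is reduced (cathode, E° = +1.493 V) and Cu⁺/Cu is oxidized (anode).
The standard potential is +1.493 − (+0.515) = +0.978 V and the balanced reaction transfers n = 3 electrons.
For the overall reaction Au3+(aq) + 3 Cu(s) → Au(s) + 3 Cu+(aq), Q = [Cu+(aq)]^3 / [Au3+(aq)] = 3.75×10^−6, giving log Q = −5.426.
Applying E = E° − (RT ln10/nF)·log Q gives +0.978 − (0.0592/3)(−5.426) = +1.09 V.

+1.09 V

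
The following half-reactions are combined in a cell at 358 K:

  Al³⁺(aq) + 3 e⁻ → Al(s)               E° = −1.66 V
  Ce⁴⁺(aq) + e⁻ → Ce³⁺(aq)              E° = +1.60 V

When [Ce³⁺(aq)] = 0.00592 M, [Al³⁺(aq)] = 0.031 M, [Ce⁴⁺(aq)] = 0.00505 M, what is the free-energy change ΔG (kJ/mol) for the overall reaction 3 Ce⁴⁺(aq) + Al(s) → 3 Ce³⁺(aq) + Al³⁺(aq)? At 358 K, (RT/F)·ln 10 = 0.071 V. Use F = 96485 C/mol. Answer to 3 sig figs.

The standard cell potential is +1.60 − (−1.66) = +3.26 V, with n = 3 electrons in the balanced equation.
Q = ([Ce³⁺(aq)]^3·[Al³⁺(aq)]) / [Ce⁴⁺(aq)]^3 = 0.0499, so log Q = −1.302 and E = +3.26 − (0.071/3)(−1.302) = +3.2908 V.
Finally ΔG = −nFE = −(3)(96485 C/mol)(+3.2908 V) = −953 kJ/mol.

−953 kJ/mol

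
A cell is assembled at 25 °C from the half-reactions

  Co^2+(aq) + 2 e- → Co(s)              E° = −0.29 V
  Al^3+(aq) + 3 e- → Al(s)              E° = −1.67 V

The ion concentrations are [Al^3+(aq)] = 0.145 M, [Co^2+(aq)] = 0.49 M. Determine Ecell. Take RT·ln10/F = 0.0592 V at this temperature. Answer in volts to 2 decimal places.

+1.39 V

The Co²⁺/Co couple has the more positive E°, so it is the cathode; Al³⁺/Al is the anode.
E°cell = E°cat − E°an = −0.29 − (−1.67) = +1.38 V; n = 6.
For the overall reaction 3 Co^2+(aq) + 2 Al(s) → 3 Co(s) + 2 Al^3+(aq), Q = [Al^3+(aq)]^2 / [Co^2+(aq)]^3 = 0.179, giving log Q = −0.748.
By the Nernst equation, E = +1.38 − (0.0592/6)·(−0.748) = +1.39 V.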